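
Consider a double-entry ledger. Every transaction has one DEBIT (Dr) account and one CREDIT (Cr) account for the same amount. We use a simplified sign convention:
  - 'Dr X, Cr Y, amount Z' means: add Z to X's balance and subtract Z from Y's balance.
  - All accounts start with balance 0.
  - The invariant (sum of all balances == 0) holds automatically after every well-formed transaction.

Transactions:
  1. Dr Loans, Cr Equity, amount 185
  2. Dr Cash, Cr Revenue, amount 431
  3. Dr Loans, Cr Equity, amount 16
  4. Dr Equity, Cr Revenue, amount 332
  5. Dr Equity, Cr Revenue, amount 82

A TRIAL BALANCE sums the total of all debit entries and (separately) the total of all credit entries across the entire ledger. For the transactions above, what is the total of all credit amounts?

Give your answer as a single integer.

Answer: 1046

Derivation:
Txn 1: credit+=185
Txn 2: credit+=431
Txn 3: credit+=16
Txn 4: credit+=332
Txn 5: credit+=82
Total credits = 1046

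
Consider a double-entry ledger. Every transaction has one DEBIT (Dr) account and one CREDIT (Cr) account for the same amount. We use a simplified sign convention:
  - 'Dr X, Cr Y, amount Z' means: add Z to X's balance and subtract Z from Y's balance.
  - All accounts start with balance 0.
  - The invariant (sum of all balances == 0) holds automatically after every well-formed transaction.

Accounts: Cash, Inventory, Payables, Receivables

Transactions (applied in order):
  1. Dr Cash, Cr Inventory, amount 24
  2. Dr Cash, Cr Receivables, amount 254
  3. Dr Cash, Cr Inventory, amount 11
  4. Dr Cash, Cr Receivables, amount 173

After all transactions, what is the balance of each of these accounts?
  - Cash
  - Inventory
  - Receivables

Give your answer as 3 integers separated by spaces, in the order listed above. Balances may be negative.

Answer: 462 -35 -427

Derivation:
After txn 1 (Dr Cash, Cr Inventory, amount 24): Cash=24 Inventory=-24
After txn 2 (Dr Cash, Cr Receivables, amount 254): Cash=278 Inventory=-24 Receivables=-254
After txn 3 (Dr Cash, Cr Inventory, amount 11): Cash=289 Inventory=-35 Receivables=-254
After txn 4 (Dr Cash, Cr Receivables, amount 173): Cash=462 Inventory=-35 Receivables=-427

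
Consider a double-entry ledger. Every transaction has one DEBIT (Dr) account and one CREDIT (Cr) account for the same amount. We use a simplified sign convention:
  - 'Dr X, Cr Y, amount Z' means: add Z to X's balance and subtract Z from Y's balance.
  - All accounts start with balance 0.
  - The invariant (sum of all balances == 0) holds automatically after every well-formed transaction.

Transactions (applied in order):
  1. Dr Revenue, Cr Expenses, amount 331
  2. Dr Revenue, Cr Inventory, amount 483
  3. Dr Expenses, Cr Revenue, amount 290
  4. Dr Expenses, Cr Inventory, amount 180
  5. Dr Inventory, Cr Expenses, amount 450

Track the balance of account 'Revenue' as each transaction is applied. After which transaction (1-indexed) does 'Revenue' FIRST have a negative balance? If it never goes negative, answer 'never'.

After txn 1: Revenue=331
After txn 2: Revenue=814
After txn 3: Revenue=524
After txn 4: Revenue=524
After txn 5: Revenue=524

Answer: never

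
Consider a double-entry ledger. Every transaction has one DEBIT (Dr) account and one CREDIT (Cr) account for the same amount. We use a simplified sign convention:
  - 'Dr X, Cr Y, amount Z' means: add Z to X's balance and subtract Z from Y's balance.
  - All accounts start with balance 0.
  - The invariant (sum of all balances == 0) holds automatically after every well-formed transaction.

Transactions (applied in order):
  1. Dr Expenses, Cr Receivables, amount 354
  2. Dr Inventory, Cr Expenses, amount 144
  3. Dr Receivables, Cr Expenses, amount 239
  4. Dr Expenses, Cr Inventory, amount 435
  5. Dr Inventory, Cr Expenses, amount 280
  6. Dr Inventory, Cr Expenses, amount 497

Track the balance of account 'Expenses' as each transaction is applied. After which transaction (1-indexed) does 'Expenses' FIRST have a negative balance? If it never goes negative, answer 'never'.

Answer: 3

Derivation:
After txn 1: Expenses=354
After txn 2: Expenses=210
After txn 3: Expenses=-29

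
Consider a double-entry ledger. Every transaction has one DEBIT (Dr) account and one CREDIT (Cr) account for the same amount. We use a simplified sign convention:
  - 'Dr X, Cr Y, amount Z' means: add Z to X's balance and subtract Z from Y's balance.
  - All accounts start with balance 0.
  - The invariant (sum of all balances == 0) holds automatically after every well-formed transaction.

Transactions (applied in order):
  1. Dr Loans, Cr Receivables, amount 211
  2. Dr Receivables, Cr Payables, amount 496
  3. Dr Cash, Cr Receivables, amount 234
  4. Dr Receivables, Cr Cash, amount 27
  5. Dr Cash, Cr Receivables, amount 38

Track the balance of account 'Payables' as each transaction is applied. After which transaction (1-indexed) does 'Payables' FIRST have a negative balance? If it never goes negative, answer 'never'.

Answer: 2

Derivation:
After txn 1: Payables=0
After txn 2: Payables=-496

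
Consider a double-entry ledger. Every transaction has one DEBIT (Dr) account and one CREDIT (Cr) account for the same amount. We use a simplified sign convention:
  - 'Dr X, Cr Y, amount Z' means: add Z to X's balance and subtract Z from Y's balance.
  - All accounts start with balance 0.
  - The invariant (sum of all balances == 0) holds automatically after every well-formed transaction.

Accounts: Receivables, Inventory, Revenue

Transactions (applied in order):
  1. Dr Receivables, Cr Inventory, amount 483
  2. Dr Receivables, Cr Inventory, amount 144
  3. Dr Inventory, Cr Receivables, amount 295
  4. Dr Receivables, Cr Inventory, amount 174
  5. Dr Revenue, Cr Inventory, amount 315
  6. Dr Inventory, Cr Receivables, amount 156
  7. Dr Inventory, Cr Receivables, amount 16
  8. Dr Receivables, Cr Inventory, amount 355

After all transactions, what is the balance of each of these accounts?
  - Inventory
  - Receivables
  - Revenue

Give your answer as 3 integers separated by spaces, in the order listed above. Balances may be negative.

After txn 1 (Dr Receivables, Cr Inventory, amount 483): Inventory=-483 Receivables=483
After txn 2 (Dr Receivables, Cr Inventory, amount 144): Inventory=-627 Receivables=627
After txn 3 (Dr Inventory, Cr Receivables, amount 295): Inventory=-332 Receivables=332
After txn 4 (Dr Receivables, Cr Inventory, amount 174): Inventory=-506 Receivables=506
After txn 5 (Dr Revenue, Cr Inventory, amount 315): Inventory=-821 Receivables=506 Revenue=315
After txn 6 (Dr Inventory, Cr Receivables, amount 156): Inventory=-665 Receivables=350 Revenue=315
After txn 7 (Dr Inventory, Cr Receivables, amount 16): Inventory=-649 Receivables=334 Revenue=315
After txn 8 (Dr Receivables, Cr Inventory, amount 355): Inventory=-1004 Receivables=689 Revenue=315

Answer: -1004 689 315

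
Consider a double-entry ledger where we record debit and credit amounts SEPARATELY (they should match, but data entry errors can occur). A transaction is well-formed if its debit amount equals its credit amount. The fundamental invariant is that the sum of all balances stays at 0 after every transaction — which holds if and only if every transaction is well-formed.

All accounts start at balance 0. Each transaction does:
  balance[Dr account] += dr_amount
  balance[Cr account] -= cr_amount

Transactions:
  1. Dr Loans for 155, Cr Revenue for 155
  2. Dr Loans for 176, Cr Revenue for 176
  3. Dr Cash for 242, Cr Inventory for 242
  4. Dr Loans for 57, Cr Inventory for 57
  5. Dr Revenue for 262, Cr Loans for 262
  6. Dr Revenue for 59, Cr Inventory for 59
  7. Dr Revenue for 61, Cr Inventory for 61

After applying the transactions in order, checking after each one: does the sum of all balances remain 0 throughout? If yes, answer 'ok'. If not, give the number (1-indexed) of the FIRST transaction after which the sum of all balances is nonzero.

Answer: ok

Derivation:
After txn 1: dr=155 cr=155 sum_balances=0
After txn 2: dr=176 cr=176 sum_balances=0
After txn 3: dr=242 cr=242 sum_balances=0
After txn 4: dr=57 cr=57 sum_balances=0
After txn 5: dr=262 cr=262 sum_balances=0
After txn 6: dr=59 cr=59 sum_balances=0
After txn 7: dr=61 cr=61 sum_balances=0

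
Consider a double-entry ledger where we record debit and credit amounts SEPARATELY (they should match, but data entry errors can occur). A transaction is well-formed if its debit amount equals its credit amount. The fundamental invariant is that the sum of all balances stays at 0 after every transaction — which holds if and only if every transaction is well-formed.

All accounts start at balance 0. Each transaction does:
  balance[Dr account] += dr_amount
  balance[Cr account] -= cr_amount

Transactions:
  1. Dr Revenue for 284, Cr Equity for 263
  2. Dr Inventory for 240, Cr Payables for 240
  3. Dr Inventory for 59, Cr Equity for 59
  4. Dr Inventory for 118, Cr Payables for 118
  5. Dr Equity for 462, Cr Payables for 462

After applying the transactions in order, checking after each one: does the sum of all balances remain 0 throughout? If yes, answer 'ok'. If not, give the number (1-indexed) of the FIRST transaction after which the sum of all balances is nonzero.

Answer: 1

Derivation:
After txn 1: dr=284 cr=263 sum_balances=21
After txn 2: dr=240 cr=240 sum_balances=21
After txn 3: dr=59 cr=59 sum_balances=21
After txn 4: dr=118 cr=118 sum_balances=21
After txn 5: dr=462 cr=462 sum_balances=21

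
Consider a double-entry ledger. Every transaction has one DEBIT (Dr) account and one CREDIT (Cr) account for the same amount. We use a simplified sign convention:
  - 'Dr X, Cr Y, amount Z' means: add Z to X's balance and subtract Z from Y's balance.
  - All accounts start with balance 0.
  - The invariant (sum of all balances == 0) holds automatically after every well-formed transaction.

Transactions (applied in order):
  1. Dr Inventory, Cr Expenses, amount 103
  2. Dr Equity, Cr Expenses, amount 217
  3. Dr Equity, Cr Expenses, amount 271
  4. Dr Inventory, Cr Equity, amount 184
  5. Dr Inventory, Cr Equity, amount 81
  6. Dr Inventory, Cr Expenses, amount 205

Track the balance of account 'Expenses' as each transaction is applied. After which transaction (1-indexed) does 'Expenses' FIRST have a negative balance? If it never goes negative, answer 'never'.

After txn 1: Expenses=-103

Answer: 1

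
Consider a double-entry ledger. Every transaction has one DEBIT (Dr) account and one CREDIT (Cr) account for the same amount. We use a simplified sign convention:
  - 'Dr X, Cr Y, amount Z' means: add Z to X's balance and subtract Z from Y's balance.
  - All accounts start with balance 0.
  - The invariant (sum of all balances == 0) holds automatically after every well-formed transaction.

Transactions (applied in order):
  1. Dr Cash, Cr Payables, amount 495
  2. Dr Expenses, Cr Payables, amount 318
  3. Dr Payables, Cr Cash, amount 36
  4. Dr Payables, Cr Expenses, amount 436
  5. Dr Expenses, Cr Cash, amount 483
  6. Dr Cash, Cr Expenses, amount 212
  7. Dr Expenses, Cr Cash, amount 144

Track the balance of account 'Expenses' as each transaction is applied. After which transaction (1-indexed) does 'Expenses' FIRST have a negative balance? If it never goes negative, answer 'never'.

Answer: 4

Derivation:
After txn 1: Expenses=0
After txn 2: Expenses=318
After txn 3: Expenses=318
After txn 4: Expenses=-118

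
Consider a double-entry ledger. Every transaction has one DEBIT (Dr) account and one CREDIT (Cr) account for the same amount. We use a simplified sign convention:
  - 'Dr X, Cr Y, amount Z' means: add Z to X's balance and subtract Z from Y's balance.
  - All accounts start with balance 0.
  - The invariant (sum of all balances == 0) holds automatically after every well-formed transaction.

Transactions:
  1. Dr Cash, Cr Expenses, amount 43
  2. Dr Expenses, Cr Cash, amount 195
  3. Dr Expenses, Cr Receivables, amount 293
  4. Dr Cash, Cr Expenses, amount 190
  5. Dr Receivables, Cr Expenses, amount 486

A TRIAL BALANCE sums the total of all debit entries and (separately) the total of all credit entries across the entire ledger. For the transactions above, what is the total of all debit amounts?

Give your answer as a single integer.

Txn 1: debit+=43
Txn 2: debit+=195
Txn 3: debit+=293
Txn 4: debit+=190
Txn 5: debit+=486
Total debits = 1207

Answer: 1207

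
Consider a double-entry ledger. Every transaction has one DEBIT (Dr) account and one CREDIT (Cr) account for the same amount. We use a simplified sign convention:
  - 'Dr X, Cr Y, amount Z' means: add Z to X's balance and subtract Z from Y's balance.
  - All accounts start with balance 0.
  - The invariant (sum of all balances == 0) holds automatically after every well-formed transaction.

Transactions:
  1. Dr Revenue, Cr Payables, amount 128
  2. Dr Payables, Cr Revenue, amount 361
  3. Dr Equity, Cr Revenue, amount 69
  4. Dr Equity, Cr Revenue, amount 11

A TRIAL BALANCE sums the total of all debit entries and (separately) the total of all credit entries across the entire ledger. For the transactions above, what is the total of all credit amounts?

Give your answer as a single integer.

Txn 1: credit+=128
Txn 2: credit+=361
Txn 3: credit+=69
Txn 4: credit+=11
Total credits = 569

Answer: 569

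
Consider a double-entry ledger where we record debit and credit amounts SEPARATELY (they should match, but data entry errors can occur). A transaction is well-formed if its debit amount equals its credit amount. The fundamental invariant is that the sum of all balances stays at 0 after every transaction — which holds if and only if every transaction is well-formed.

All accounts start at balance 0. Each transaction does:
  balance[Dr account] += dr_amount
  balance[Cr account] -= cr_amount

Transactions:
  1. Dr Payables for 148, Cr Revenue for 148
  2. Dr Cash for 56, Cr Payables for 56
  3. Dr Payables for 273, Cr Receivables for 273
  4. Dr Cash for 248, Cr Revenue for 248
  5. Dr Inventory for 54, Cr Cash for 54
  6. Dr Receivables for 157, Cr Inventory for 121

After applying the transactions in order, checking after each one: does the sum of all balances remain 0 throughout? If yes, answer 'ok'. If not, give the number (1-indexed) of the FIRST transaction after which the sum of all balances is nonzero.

Answer: 6

Derivation:
After txn 1: dr=148 cr=148 sum_balances=0
After txn 2: dr=56 cr=56 sum_balances=0
After txn 3: dr=273 cr=273 sum_balances=0
After txn 4: dr=248 cr=248 sum_balances=0
After txn 5: dr=54 cr=54 sum_balances=0
After txn 6: dr=157 cr=121 sum_balances=36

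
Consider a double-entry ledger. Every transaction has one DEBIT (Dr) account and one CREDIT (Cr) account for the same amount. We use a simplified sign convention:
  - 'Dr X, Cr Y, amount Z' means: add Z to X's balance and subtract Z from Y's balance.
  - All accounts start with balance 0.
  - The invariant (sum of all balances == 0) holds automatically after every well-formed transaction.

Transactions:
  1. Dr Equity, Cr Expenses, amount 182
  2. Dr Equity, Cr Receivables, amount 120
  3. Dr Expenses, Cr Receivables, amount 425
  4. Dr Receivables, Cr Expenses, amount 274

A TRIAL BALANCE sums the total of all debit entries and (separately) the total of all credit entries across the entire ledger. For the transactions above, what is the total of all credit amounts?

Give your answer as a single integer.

Txn 1: credit+=182
Txn 2: credit+=120
Txn 3: credit+=425
Txn 4: credit+=274
Total credits = 1001

Answer: 1001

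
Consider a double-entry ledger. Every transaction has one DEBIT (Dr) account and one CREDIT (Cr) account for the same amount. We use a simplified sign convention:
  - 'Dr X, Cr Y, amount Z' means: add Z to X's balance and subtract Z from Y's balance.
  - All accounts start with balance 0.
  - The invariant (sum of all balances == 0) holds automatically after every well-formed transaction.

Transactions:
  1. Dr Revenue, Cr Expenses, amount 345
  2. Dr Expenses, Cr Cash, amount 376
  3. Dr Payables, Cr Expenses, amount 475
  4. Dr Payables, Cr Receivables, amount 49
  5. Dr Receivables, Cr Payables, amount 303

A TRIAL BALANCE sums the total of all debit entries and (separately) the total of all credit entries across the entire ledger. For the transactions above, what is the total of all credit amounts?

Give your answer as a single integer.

Answer: 1548

Derivation:
Txn 1: credit+=345
Txn 2: credit+=376
Txn 3: credit+=475
Txn 4: credit+=49
Txn 5: credit+=303
Total credits = 1548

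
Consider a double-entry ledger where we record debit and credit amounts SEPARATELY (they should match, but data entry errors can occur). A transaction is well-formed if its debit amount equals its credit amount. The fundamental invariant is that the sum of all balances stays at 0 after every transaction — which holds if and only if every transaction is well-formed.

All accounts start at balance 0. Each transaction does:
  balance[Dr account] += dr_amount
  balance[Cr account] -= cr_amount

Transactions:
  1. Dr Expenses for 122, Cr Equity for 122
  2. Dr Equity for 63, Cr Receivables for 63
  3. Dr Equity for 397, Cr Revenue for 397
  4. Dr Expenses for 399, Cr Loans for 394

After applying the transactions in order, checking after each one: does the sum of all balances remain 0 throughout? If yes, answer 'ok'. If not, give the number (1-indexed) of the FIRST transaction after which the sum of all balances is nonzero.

After txn 1: dr=122 cr=122 sum_balances=0
After txn 2: dr=63 cr=63 sum_balances=0
After txn 3: dr=397 cr=397 sum_balances=0
After txn 4: dr=399 cr=394 sum_balances=5

Answer: 4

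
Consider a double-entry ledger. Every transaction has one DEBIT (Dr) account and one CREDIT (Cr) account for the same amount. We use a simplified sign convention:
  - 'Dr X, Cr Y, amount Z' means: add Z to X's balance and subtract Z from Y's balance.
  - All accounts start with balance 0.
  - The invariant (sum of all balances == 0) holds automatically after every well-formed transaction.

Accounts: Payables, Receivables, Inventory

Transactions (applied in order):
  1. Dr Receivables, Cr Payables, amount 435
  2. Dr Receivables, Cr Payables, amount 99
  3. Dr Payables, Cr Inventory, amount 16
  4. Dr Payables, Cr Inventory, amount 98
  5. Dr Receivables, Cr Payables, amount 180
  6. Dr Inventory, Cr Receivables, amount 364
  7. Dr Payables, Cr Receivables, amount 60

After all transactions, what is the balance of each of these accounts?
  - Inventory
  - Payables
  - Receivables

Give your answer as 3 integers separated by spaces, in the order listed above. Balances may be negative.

Answer: 250 -540 290

Derivation:
After txn 1 (Dr Receivables, Cr Payables, amount 435): Payables=-435 Receivables=435
After txn 2 (Dr Receivables, Cr Payables, amount 99): Payables=-534 Receivables=534
After txn 3 (Dr Payables, Cr Inventory, amount 16): Inventory=-16 Payables=-518 Receivables=534
After txn 4 (Dr Payables, Cr Inventory, amount 98): Inventory=-114 Payables=-420 Receivables=534
After txn 5 (Dr Receivables, Cr Payables, amount 180): Inventory=-114 Payables=-600 Receivables=714
After txn 6 (Dr Inventory, Cr Receivables, amount 364): Inventory=250 Payables=-600 Receivables=350
After txn 7 (Dr Payables, Cr Receivables, amount 60): Inventory=250 Payables=-540 Receivables=290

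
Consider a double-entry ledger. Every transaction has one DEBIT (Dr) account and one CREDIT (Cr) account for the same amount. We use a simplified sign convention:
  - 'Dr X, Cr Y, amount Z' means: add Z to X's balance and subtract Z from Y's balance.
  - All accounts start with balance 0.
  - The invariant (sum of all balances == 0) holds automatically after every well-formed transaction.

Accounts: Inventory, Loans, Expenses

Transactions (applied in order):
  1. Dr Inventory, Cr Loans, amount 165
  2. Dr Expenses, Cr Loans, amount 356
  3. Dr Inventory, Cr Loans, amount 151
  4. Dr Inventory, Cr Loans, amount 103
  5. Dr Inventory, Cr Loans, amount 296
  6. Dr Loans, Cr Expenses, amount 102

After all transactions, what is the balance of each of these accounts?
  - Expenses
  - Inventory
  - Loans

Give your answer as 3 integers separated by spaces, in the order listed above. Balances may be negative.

Answer: 254 715 -969

Derivation:
After txn 1 (Dr Inventory, Cr Loans, amount 165): Inventory=165 Loans=-165
After txn 2 (Dr Expenses, Cr Loans, amount 356): Expenses=356 Inventory=165 Loans=-521
After txn 3 (Dr Inventory, Cr Loans, amount 151): Expenses=356 Inventory=316 Loans=-672
After txn 4 (Dr Inventory, Cr Loans, amount 103): Expenses=356 Inventory=419 Loans=-775
After txn 5 (Dr Inventory, Cr Loans, amount 296): Expenses=356 Inventory=715 Loans=-1071
After txn 6 (Dr Loans, Cr Expenses, amount 102): Expenses=254 Inventory=715 Loans=-969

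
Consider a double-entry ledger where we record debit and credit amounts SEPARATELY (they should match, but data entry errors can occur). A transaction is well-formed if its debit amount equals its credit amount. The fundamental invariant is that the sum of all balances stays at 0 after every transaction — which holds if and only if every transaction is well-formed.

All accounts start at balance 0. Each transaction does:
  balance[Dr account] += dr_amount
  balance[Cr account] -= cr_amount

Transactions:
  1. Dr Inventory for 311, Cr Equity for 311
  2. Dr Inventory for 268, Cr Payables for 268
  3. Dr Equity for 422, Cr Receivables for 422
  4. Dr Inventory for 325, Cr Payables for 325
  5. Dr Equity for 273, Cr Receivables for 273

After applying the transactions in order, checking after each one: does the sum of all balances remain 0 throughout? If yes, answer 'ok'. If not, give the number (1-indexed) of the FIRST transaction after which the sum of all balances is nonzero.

Answer: ok

Derivation:
After txn 1: dr=311 cr=311 sum_balances=0
After txn 2: dr=268 cr=268 sum_balances=0
After txn 3: dr=422 cr=422 sum_balances=0
After txn 4: dr=325 cr=325 sum_balances=0
After txn 5: dr=273 cr=273 sum_balances=0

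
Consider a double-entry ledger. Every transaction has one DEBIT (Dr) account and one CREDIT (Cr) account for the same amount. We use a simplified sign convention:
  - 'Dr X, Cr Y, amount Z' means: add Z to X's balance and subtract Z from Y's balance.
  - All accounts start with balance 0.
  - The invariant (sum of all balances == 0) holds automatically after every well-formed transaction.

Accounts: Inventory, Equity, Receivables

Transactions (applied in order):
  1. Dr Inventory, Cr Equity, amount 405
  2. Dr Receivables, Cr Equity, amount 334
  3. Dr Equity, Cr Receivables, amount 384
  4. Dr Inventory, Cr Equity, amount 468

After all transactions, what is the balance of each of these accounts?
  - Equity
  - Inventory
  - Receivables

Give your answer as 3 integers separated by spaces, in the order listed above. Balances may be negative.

After txn 1 (Dr Inventory, Cr Equity, amount 405): Equity=-405 Inventory=405
After txn 2 (Dr Receivables, Cr Equity, amount 334): Equity=-739 Inventory=405 Receivables=334
After txn 3 (Dr Equity, Cr Receivables, amount 384): Equity=-355 Inventory=405 Receivables=-50
After txn 4 (Dr Inventory, Cr Equity, amount 468): Equity=-823 Inventory=873 Receivables=-50

Answer: -823 873 -50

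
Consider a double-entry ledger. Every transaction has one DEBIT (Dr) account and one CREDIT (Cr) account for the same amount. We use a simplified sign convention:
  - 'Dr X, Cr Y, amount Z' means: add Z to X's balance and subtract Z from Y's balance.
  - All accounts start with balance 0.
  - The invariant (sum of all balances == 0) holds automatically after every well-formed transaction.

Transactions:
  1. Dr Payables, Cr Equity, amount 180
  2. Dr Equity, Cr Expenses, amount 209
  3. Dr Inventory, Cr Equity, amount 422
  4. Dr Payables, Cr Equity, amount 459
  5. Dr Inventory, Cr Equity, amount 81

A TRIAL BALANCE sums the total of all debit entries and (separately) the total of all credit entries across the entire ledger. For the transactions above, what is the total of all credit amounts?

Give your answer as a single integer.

Answer: 1351

Derivation:
Txn 1: credit+=180
Txn 2: credit+=209
Txn 3: credit+=422
Txn 4: credit+=459
Txn 5: credit+=81
Total credits = 1351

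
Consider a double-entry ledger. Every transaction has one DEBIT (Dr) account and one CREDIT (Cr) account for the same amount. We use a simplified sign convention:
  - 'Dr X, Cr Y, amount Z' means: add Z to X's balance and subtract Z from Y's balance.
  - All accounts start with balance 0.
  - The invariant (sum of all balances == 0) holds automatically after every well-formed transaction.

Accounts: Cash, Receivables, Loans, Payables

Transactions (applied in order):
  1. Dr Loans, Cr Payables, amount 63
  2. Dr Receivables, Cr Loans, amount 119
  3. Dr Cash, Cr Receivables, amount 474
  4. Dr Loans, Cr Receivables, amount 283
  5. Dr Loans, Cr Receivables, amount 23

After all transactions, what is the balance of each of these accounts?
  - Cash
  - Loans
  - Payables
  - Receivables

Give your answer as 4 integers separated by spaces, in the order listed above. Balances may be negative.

Answer: 474 250 -63 -661

Derivation:
After txn 1 (Dr Loans, Cr Payables, amount 63): Loans=63 Payables=-63
After txn 2 (Dr Receivables, Cr Loans, amount 119): Loans=-56 Payables=-63 Receivables=119
After txn 3 (Dr Cash, Cr Receivables, amount 474): Cash=474 Loans=-56 Payables=-63 Receivables=-355
After txn 4 (Dr Loans, Cr Receivables, amount 283): Cash=474 Loans=227 Payables=-63 Receivables=-638
After txn 5 (Dr Loans, Cr Receivables, amount 23): Cash=474 Loans=250 Payables=-63 Receivables=-661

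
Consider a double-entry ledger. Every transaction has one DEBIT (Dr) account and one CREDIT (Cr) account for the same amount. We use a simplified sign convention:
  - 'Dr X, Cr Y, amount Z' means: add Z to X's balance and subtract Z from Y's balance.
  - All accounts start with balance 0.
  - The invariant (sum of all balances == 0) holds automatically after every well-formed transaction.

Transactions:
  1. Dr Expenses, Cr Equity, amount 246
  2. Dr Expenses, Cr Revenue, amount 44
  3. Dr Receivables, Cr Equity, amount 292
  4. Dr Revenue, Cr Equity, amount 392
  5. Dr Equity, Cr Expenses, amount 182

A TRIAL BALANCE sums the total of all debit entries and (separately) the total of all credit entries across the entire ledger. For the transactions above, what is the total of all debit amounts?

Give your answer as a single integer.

Answer: 1156

Derivation:
Txn 1: debit+=246
Txn 2: debit+=44
Txn 3: debit+=292
Txn 4: debit+=392
Txn 5: debit+=182
Total debits = 1156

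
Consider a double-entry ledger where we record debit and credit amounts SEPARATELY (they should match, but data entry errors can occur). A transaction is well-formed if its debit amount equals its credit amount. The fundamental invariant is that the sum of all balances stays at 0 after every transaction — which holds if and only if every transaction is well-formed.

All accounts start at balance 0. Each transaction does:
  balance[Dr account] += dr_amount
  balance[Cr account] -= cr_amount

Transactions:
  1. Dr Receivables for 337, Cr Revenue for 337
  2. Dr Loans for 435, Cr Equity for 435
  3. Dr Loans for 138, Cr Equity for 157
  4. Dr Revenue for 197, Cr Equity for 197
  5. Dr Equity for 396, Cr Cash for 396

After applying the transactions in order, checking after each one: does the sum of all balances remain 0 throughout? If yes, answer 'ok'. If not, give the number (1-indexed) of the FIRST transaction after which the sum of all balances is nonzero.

Answer: 3

Derivation:
After txn 1: dr=337 cr=337 sum_balances=0
After txn 2: dr=435 cr=435 sum_balances=0
After txn 3: dr=138 cr=157 sum_balances=-19
After txn 4: dr=197 cr=197 sum_balances=-19
After txn 5: dr=396 cr=396 sum_balances=-19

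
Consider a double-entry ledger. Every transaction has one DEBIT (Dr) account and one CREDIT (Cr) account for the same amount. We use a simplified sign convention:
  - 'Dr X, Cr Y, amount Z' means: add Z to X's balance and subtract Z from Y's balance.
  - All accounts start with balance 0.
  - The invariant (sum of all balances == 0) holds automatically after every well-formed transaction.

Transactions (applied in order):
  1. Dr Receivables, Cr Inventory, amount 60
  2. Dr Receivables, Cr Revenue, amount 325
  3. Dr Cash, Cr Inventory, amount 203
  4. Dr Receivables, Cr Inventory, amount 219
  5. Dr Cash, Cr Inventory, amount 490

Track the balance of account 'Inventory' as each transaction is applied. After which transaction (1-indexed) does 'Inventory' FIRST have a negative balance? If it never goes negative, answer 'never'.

After txn 1: Inventory=-60

Answer: 1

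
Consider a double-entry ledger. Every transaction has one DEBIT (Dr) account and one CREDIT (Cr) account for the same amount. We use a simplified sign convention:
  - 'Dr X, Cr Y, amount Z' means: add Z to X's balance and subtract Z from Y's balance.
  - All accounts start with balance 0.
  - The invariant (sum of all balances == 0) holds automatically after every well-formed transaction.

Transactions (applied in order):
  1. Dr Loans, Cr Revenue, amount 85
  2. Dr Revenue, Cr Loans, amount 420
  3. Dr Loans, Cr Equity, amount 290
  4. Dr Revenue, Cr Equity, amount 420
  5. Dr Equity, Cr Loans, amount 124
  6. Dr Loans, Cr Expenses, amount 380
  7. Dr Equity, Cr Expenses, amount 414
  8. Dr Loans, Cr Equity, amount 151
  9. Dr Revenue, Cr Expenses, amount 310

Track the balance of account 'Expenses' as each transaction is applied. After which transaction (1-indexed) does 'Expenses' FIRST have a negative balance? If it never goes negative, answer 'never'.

After txn 1: Expenses=0
After txn 2: Expenses=0
After txn 3: Expenses=0
After txn 4: Expenses=0
After txn 5: Expenses=0
After txn 6: Expenses=-380

Answer: 6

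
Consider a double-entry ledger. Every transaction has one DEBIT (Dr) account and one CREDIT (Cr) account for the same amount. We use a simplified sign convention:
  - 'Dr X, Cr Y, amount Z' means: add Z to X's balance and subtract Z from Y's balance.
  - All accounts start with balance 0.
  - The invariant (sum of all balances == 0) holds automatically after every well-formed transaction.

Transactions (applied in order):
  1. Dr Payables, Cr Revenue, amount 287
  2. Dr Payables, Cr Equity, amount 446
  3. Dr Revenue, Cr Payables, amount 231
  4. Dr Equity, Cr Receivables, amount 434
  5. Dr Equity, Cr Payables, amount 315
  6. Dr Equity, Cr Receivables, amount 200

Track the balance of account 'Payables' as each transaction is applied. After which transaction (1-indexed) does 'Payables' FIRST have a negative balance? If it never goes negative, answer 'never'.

After txn 1: Payables=287
After txn 2: Payables=733
After txn 3: Payables=502
After txn 4: Payables=502
After txn 5: Payables=187
After txn 6: Payables=187

Answer: never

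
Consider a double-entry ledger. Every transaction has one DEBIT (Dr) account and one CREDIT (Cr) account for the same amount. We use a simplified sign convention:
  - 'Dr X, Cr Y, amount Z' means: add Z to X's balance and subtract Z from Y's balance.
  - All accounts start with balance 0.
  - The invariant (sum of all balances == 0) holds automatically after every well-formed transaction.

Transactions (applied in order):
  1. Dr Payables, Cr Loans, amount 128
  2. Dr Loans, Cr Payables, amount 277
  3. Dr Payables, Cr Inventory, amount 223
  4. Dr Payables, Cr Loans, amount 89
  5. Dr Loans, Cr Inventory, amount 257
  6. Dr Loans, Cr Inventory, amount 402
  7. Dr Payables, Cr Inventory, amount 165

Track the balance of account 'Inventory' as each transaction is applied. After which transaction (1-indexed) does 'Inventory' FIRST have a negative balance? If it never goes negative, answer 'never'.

After txn 1: Inventory=0
After txn 2: Inventory=0
After txn 3: Inventory=-223

Answer: 3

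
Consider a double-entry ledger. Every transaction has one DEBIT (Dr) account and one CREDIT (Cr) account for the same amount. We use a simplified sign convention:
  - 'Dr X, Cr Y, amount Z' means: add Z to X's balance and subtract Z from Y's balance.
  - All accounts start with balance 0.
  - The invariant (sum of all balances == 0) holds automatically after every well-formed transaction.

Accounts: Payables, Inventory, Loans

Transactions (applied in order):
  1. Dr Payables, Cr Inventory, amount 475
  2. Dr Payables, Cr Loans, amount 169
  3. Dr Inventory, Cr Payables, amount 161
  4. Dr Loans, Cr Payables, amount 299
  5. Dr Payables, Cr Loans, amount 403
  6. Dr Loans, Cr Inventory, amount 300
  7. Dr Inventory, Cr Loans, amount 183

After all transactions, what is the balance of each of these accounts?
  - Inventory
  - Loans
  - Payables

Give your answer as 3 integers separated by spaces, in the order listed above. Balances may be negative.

Answer: -431 -156 587

Derivation:
After txn 1 (Dr Payables, Cr Inventory, amount 475): Inventory=-475 Payables=475
After txn 2 (Dr Payables, Cr Loans, amount 169): Inventory=-475 Loans=-169 Payables=644
After txn 3 (Dr Inventory, Cr Payables, amount 161): Inventory=-314 Loans=-169 Payables=483
After txn 4 (Dr Loans, Cr Payables, amount 299): Inventory=-314 Loans=130 Payables=184
After txn 5 (Dr Payables, Cr Loans, amount 403): Inventory=-314 Loans=-273 Payables=587
After txn 6 (Dr Loans, Cr Inventory, amount 300): Inventory=-614 Loans=27 Payables=587
After txn 7 (Dr Inventory, Cr Loans, amount 183): Inventory=-431 Loans=-156 Payables=587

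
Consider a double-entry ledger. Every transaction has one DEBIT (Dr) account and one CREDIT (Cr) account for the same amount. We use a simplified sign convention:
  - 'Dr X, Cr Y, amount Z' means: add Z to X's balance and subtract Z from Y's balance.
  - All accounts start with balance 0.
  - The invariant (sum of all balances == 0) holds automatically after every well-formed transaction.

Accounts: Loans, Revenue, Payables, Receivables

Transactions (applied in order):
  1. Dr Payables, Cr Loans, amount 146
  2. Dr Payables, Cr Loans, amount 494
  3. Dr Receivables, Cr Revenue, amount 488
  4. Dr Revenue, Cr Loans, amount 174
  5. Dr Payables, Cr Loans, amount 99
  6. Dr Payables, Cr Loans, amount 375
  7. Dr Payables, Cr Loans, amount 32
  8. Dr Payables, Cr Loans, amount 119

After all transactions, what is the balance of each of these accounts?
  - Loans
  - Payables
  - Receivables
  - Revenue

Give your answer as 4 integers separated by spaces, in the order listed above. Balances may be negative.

Answer: -1439 1265 488 -314

Derivation:
After txn 1 (Dr Payables, Cr Loans, amount 146): Loans=-146 Payables=146
After txn 2 (Dr Payables, Cr Loans, amount 494): Loans=-640 Payables=640
After txn 3 (Dr Receivables, Cr Revenue, amount 488): Loans=-640 Payables=640 Receivables=488 Revenue=-488
After txn 4 (Dr Revenue, Cr Loans, amount 174): Loans=-814 Payables=640 Receivables=488 Revenue=-314
After txn 5 (Dr Payables, Cr Loans, amount 99): Loans=-913 Payables=739 Receivables=488 Revenue=-314
After txn 6 (Dr Payables, Cr Loans, amount 375): Loans=-1288 Payables=1114 Receivables=488 Revenue=-314
After txn 7 (Dr Payables, Cr Loans, amount 32): Loans=-1320 Payables=1146 Receivables=488 Revenue=-314
After txn 8 (Dr Payables, Cr Loans, amount 119): Loans=-1439 Payables=1265 Receivables=488 Revenue=-314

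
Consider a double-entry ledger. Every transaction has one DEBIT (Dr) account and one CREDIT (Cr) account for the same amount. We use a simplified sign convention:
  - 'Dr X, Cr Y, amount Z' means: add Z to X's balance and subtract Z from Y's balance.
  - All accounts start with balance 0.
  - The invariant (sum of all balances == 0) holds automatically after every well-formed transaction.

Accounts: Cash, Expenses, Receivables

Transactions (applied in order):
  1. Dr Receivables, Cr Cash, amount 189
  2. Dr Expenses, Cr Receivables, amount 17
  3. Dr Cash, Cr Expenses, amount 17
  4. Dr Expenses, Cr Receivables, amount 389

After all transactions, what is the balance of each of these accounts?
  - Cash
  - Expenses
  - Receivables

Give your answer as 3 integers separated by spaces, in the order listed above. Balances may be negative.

Answer: -172 389 -217

Derivation:
After txn 1 (Dr Receivables, Cr Cash, amount 189): Cash=-189 Receivables=189
After txn 2 (Dr Expenses, Cr Receivables, amount 17): Cash=-189 Expenses=17 Receivables=172
After txn 3 (Dr Cash, Cr Expenses, amount 17): Cash=-172 Expenses=0 Receivables=172
After txn 4 (Dr Expenses, Cr Receivables, amount 389): Cash=-172 Expenses=389 Receivables=-217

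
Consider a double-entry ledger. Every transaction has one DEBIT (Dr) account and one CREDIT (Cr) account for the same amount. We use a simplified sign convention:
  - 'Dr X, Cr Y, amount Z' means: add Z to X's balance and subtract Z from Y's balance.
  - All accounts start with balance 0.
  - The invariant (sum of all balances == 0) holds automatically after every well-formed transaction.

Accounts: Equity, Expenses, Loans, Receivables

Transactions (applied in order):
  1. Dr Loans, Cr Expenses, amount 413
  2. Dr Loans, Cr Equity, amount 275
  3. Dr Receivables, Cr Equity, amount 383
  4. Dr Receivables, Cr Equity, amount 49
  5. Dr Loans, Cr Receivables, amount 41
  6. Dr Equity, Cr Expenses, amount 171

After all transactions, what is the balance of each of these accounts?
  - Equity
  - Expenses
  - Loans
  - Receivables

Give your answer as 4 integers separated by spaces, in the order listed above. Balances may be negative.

Answer: -536 -584 729 391

Derivation:
After txn 1 (Dr Loans, Cr Expenses, amount 413): Expenses=-413 Loans=413
After txn 2 (Dr Loans, Cr Equity, amount 275): Equity=-275 Expenses=-413 Loans=688
After txn 3 (Dr Receivables, Cr Equity, amount 383): Equity=-658 Expenses=-413 Loans=688 Receivables=383
After txn 4 (Dr Receivables, Cr Equity, amount 49): Equity=-707 Expenses=-413 Loans=688 Receivables=432
After txn 5 (Dr Loans, Cr Receivables, amount 41): Equity=-707 Expenses=-413 Loans=729 Receivables=391
After txn 6 (Dr Equity, Cr Expenses, amount 171): Equity=-536 Expenses=-584 Loans=729 Receivables=391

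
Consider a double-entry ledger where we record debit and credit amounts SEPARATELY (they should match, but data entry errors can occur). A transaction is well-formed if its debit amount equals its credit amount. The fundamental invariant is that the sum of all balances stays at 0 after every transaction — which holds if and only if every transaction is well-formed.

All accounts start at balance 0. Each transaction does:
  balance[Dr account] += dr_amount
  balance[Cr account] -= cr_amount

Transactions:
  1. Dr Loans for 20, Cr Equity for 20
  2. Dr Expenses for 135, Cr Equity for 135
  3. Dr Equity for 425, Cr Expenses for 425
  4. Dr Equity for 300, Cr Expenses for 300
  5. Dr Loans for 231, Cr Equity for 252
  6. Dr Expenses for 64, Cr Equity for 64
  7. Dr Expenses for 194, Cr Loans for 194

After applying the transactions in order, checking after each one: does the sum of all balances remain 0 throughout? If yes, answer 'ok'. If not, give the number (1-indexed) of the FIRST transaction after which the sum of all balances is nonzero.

After txn 1: dr=20 cr=20 sum_balances=0
After txn 2: dr=135 cr=135 sum_balances=0
After txn 3: dr=425 cr=425 sum_balances=0
After txn 4: dr=300 cr=300 sum_balances=0
After txn 5: dr=231 cr=252 sum_balances=-21
After txn 6: dr=64 cr=64 sum_balances=-21
After txn 7: dr=194 cr=194 sum_balances=-21

Answer: 5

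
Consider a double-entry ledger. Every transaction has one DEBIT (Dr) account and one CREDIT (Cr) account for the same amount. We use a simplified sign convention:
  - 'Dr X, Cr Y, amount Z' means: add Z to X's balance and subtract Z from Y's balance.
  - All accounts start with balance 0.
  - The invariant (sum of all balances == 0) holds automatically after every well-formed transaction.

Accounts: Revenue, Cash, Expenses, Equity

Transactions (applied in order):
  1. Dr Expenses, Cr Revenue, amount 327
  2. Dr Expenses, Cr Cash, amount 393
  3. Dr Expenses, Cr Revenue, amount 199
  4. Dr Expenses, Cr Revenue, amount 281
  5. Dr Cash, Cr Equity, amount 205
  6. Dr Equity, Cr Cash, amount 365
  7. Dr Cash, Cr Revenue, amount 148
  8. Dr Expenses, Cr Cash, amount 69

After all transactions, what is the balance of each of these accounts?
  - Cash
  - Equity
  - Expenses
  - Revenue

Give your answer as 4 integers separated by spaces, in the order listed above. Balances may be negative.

Answer: -474 160 1269 -955

Derivation:
After txn 1 (Dr Expenses, Cr Revenue, amount 327): Expenses=327 Revenue=-327
After txn 2 (Dr Expenses, Cr Cash, amount 393): Cash=-393 Expenses=720 Revenue=-327
After txn 3 (Dr Expenses, Cr Revenue, amount 199): Cash=-393 Expenses=919 Revenue=-526
After txn 4 (Dr Expenses, Cr Revenue, amount 281): Cash=-393 Expenses=1200 Revenue=-807
After txn 5 (Dr Cash, Cr Equity, amount 205): Cash=-188 Equity=-205 Expenses=1200 Revenue=-807
After txn 6 (Dr Equity, Cr Cash, amount 365): Cash=-553 Equity=160 Expenses=1200 Revenue=-807
After txn 7 (Dr Cash, Cr Revenue, amount 148): Cash=-405 Equity=160 Expenses=1200 Revenue=-955
After txn 8 (Dr Expenses, Cr Cash, amount 69): Cash=-474 Equity=160 Expenses=1269 Revenue=-955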